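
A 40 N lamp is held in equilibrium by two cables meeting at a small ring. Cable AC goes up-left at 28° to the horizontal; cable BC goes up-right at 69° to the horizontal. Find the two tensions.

T_AC = 14.44 N, T_BC = 35.58 N

ΣF_x = 0: −T_AC·cos28° + T_BC·cos69° = 0 → T_BC = 2.4638·T_AC.
ΣF_y = 0: T_AC·sin28° + T_BC·sin69° = 40.
Substitute: T_AC·(0.469472 + 2.4638·0.93358) = 40 → T_AC = 14.4424 ≈ 14.44 N.
Then T_BC = 2.4638 × 14.4424 = 35.58 N.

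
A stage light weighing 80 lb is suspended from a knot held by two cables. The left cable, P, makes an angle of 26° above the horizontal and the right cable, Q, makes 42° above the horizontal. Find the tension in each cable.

ΣF_x = 0: −T_P·cos26° + T_Q·cos42° = 0 → T_Q = 1.20945·T_P.
ΣF_y = 0: T_P·sin26° + T_Q·sin42° = 80.
Substitute: T_P·(0.438371 + 1.20945·0.669131) = 80 → T_P = 64.1205 ≈ 64.12 lb.
Then T_Q = 1.20945 × 64.1205 = 77.55 lb.

T_P = 64.12 lb, T_Q = 77.55 lb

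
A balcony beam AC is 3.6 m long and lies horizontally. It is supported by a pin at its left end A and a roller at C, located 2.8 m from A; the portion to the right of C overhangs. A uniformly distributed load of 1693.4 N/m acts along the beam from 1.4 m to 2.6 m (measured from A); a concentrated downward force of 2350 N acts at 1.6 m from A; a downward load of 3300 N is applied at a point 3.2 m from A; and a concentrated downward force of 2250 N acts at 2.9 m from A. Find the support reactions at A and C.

Resultant of the distributed load: 1693.4 × 1.2 = 2032.08 N at 2 m from A.
Taking moments about A: C_y·2.8 − (1693.4·1.2)·2 − 2350·1.6 − 3300·3.2 − 2250·2.9 = 0 → C_y = 24909.16/2.8 = 8896.13 ≈ 8896 N.
ΣF_y = 0: A_y + 8896.13 − 1693.4·1.2 − 2350 − 3300 − 2250 = 0 → A_y = 1036 N.
ΣF_x = 0: no horizontal applied forces, so A_x = 0.

A_x = 0, A_y = 1036 N, C_y = 8896 N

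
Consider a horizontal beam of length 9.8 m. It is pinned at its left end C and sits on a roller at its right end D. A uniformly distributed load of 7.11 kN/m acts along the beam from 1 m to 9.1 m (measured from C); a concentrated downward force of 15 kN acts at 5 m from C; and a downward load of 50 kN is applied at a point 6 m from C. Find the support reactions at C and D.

Resultant of the distributed load: 7.11 × 8.1 = 57.591 kN at 5.05 m from C.
ΣM about C: D_y·9.8 − (7.11·8.1)·5.05 − 15·5 − 50·6 = 0 → D_y = 665.83455/9.8 = 67.9423 ≈ 67.94 kN.
ΣF_y = 0: C_y + 67.9423 − 7.11·8.1 − 15 − 50 = 0 → C_y = 54.65 kN.
ΣF_x = 0: no horizontal applied forces, so C_x = 0.

C_x = 0, C_y = 54.65 kN, D_y = 67.94 kN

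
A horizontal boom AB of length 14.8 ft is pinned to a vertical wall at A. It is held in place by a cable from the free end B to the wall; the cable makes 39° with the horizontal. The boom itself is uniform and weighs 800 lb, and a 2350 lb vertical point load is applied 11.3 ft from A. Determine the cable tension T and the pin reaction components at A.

T = 3487 lb, A_x = 2710 lb, A_y = 955.7 lb

ΣM about A: T·sin39°·14.8 − 800·7.4 − 2350·11.3 = 0 → T = 32475/(14.8·0.62932) = 3486.71 ≈ 3487 lb.
ΣF_x = 0: A_x − T·cos39° = 0 → A_x = 3486.71 × 0.777146 = 2710 lb.
ΣF_y = 0: A_y + T·sin39° − 800 − 2350 = 0 → A_y = 3150 − 3486.71 × 0.62932 = 955.7 lb.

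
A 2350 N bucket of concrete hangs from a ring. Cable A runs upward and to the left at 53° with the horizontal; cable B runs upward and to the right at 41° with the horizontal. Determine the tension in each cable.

ΣF_x = 0: −T_A·cos53° + T_B·cos41° = 0 → T_B = 0.797413·T_A.
ΣF_y = 0: T_A·sin53° + T_B·sin41° = 2350.
Substitute: T_A·(0.798636 + 0.797413·0.656059) = 2350 → T_A = 1777.9 ≈ 1778 N.
Then T_B = 0.797413 × 1777.9 = 1418 N.

T_A = 1778 N, T_B = 1418 N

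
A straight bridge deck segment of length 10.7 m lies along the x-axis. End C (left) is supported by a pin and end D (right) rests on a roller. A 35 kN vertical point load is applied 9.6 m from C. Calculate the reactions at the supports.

C_x = 0, C_y = 3.598 kN, D_y = 31.40 kN

ΣM about C: D_y·10.7 − 35·9.6 = 0 → D_y = 336/10.7 = 31.4019 ≈ 31.40 kN.
ΣF_y = 0: C_y + 31.4019 − 35 = 0 → C_y = 3.598 kN.
ΣF_x = 0: no horizontal applied forces, so C_x = 0.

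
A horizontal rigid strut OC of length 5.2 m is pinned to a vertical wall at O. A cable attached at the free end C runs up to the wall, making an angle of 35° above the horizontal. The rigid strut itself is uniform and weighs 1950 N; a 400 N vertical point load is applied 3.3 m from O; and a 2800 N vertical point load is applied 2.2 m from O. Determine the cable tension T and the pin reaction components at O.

T = 4208 N, O_x = 3447 N, O_y = 2737 N

ΣM about O: T·sin35°·5.2 − 1950·2.6 − 400·3.3 − 2800·2.2 = 0 → T = 12550/(5.2·0.573576) = 4207.74 ≈ 4208 N.
ΣF_x = 0: O_x − T·cos35° = 0 → O_x = 4207.74 × 0.819152 = 3447 N.
ΣF_y = 0: O_y + T·sin35° − 1950 − 400 − 2800 = 0 → O_y = 5150 − 4207.74 × 0.573576 = 2737 N.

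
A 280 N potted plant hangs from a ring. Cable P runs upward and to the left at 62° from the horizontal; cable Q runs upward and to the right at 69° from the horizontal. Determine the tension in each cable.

T_P = 133.0 N, T_Q = 174.2 N

ΣF_x = 0: −T_P·cos62° + T_Q·cos69° = 0 → T_Q = 1.31003·T_P.
ΣF_y = 0: T_P·sin62° + T_Q·sin69° = 280.
Substitute: T_P·(0.882948 + 1.31003·0.93358) = 280 → T_P = 132.956 ≈ 133.0 N.
Then T_Q = 1.31003 × 132.956 = 174.2 N.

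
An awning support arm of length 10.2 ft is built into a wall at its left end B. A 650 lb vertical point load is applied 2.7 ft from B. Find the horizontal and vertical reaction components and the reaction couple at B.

ΣF_x = 0: B_x = 0.
ΣF_y = 0: B_y − 650 = 0 → B_y = 650.0 lb.
ΣM about B: M_B − 650·2.7 = 0 → M_B = 1755 lb·ft.

B_x = 0, B_y = 650.0 lb, M_B = 1755 lb·ft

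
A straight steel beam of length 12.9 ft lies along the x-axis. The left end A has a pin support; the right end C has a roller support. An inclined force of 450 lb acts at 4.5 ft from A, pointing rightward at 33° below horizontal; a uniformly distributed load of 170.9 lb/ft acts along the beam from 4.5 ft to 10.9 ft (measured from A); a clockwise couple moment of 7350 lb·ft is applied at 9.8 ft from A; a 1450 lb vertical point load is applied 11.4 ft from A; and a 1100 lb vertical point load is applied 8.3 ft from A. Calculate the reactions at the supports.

A_x = -377.4 lb, A_y = 591.6 lb, C_y = 3297 lb

Resultant of the distributed load: 170.9 × 6.4 = 1093.76 lb at 7.7 ft from A.
Moments about A: C_y·12.9 − 450·sin33°·4.5 − (170.9·6.4)·7.7 − 7350 − 1450·11.4 − 1100·8.3 = 0 → C_y = 42534.8/12.9 = 3297.27 ≈ 3297 lb.
ΣF_y = 0: A_y + 3297.27 − 450·sin33° − 170.9·6.4 − 1450 − 1100 = 0 → A_y = 591.6 lb.
ΣF_x = 0: A_x + 450·cos33° = 0 → A_x = -377.4 lb.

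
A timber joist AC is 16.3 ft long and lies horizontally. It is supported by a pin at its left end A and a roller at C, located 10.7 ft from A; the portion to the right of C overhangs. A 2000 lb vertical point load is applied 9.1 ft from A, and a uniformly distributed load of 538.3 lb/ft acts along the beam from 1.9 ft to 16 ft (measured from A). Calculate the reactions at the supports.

Resultant of the distributed load: 538.3 × 14.1 = 7590.03 lb at 8.95 ft from A.
Taking moments about A: C_y·10.7 − 2000·9.1 − (538.3·14.1)·8.95 = 0 → C_y = 86130.7685/10.7 = 8049.6 ≈ 8050 lb.
ΣF_y = 0: A_y + 8049.6 − 2000 − 538.3·14.1 = 0 → A_y = 1540 lb.
ΣF_x = 0: no horizontal applied forces, so A_x = 0.

A_x = 0, A_y = 1540 lb, C_y = 8050 lb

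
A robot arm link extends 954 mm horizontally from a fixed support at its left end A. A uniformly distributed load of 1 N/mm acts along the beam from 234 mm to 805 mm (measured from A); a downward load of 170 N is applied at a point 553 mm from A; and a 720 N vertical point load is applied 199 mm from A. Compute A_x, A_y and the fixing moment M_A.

Resultant of the distributed load: 1 × 571 = 571 N at 519.5 mm from A.
ΣF_x = 0: A_x = 0.
ΣF_y = 0: A_y − 1·571 − 170 − 720 = 0 → A_y = 1461 N.
ΣM about A: M_A − (1·571)·519.5 − 170·553 − 720·199 = 0 → M_A = 533900 N·mm.

A_x = 0, A_y = 1461 N, M_A = 533900 N·mm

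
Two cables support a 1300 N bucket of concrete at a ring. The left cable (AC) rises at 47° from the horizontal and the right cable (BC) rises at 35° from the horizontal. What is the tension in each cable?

ΣF_x = 0: −T_AC·cos47° + T_BC·cos35° = 0 → T_BC = 0.832566·T_AC.
ΣF_y = 0: T_AC·sin47° + T_BC·sin35° = 1300.
Substitute: T_AC·(0.731354 + 0.832566·0.573576) = 1300 → T_AC = 1075.36 ≈ 1075 N.
Then T_BC = 0.832566 × 1075.36 = 895.3 N.

T_AC = 1075 N, T_BC = 895.3 N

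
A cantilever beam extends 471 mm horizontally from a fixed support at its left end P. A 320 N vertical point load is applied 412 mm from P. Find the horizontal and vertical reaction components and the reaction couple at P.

P_x = 0, P_y = 320.0 N, M_P = 131800 N·mm

ΣF_x = 0: P_x = 0.
ΣF_y = 0: P_y − 320 = 0 → P_y = 320.0 N.
ΣM about P: M_P − 320·412 = 0 → M_P = 131800 N·mm.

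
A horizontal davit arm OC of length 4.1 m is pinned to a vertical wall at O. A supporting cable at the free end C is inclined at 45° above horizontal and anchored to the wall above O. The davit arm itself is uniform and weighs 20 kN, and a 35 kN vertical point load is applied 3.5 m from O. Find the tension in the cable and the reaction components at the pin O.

T = 56.40 kN, O_x = 39.88 kN, O_y = 15.12 kN

ΣM about O: T·sin45°·4.1 − 20·2.05 − 35·3.5 = 0 → T = 163.5/(4.1·0.707107) = 56.3961 ≈ 56.40 kN.
ΣF_x = 0: O_x − T·cos45° = 0 → O_x = 56.3961 × 0.707107 = 39.88 kN.
ΣF_y = 0: O_y + T·sin45° − 20 − 35 = 0 → O_y = 55 − 56.3961 × 0.707107 = 15.12 kN.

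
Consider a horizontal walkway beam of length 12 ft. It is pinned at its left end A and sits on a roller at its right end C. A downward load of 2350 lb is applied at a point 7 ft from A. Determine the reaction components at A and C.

Taking moments about A: C_y·12 − 2350·7 = 0 → C_y = 16450/12 = 1370.83 ≈ 1371 lb.
ΣF_y = 0: A_y + 1370.83 − 2350 = 0 → A_y = 979.2 lb.
ΣF_x = 0: no horizontal applied forces, so A_x = 0.

A_x = 0, A_y = 979.2 lb, C_y = 1371 lb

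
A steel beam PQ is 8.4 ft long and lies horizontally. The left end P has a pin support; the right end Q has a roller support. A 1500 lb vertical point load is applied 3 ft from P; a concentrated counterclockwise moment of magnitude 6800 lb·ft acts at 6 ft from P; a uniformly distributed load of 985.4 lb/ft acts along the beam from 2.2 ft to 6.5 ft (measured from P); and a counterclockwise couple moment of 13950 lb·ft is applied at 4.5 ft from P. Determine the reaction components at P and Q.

Resultant of the distributed load: 985.4 × 4.3 = 4237.22 lb at 4.35 ft from P.
Taking moments about P: Q_y·8.4 − 1500·3 + 6800 − (985.4·4.3)·4.35 + 13950 = 0 → Q_y = 2181.907/8.4 = 259.751 ≈ 259.8 lb.
ΣF_y = 0: P_y + 259.751 − 1500 − 985.4·4.3 = 0 → P_y = 5477 lb.
ΣF_x = 0: no horizontal applied forces, so P_x = 0.

P_x = 0, P_y = 5477 lb, Q_y = 259.8 lb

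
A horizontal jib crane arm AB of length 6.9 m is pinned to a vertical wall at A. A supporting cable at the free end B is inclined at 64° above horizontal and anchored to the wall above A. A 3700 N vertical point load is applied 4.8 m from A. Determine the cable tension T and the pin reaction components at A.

T = 2864 N, A_x = 1255 N, A_y = 1126 N

ΣM about A: T·sin64°·6.9 − 3700·4.8 = 0 → T = 17760/(6.9·0.898794) = 2863.74 ≈ 2864 N.
ΣF_x = 0: A_x − T·cos64° = 0 → A_x = 2863.74 × 0.438371 = 1255 N.
ΣF_y = 0: A_y + T·sin64° − 3700 = 0 → A_y = 3700 − 2863.74 × 0.898794 = 1126 N.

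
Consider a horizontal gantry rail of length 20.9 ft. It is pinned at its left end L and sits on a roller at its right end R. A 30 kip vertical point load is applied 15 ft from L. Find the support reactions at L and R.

ΣM about L: R_y·20.9 − 30·15 = 0 → R_y = 450/20.9 = 21.5311 ≈ 21.53 kip.
ΣF_y = 0: L_y + 21.5311 − 30 = 0 → L_y = 8.469 kip.
ΣF_x = 0: no horizontal applied forces, so L_x = 0.

L_x = 0, L_y = 8.469 kip, R_y = 21.53 kip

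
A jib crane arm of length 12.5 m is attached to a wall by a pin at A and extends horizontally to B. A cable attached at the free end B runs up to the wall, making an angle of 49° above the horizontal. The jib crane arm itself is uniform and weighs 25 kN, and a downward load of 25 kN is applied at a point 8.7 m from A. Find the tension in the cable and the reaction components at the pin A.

ΣM about A: T·sin49°·12.5 − 25·6.25 − 25·8.7 = 0 → T = 373.75/(12.5·0.75471) = 39.6179 ≈ 39.62 kN.
ΣF_x = 0: A_x − T·cos49° = 0 → A_x = 39.6179 × 0.656059 = 25.99 kN.
ΣF_y = 0: A_y + T·sin49° − 25 − 25 = 0 → A_y = 50 − 39.6179 × 0.75471 = 20.10 kN.

T = 39.62 kN, A_x = 25.99 kN, A_y = 20.10 kN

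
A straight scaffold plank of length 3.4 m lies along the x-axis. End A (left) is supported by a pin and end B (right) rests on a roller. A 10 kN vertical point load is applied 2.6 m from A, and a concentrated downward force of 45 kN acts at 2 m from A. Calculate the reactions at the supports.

A_x = 0, A_y = 20.88 kN, B_y = 34.12 kN

Moments about A: B_y·3.4 − 10·2.6 − 45·2 = 0 → B_y = 116/3.4 = 34.1176 ≈ 34.12 kN.
ΣF_y = 0: A_y + 34.1176 − 10 − 45 = 0 → A_y = 20.88 kN.
ΣF_x = 0: no horizontal applied forces, so A_x = 0.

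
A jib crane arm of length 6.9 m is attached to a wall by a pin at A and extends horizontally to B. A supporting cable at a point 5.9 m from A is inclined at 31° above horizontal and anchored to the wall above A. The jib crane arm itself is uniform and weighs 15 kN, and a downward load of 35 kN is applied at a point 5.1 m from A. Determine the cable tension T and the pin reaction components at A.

ΣM about A: T·sin31°·5.9 − 15·3.45 − 35·5.1 = 0 → T = 230.25/(5.9·0.515038) = 75.7719 ≈ 75.77 kN.
ΣF_x = 0: A_x − T·cos31° = 0 → A_x = 75.7719 × 0.857167 = 64.95 kN.
ΣF_y = 0: A_y + T·sin31° − 15 − 35 = 0 → A_y = 50 − 75.7719 × 0.515038 = 10.97 kN.

T = 75.77 kN, A_x = 64.95 kN, A_y = 10.97 kN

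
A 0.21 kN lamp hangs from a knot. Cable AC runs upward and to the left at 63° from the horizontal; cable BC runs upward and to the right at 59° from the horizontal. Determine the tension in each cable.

T_AC = 0.1275 kN, T_BC = 0.1124 kN

ΣF_x = 0: −T_AC·cos63° + T_BC·cos59° = 0 → T_BC = 0.88147·T_AC.
ΣF_y = 0: T_AC·sin63° + T_BC·sin59° = 0.21.
Substitute: T_AC·(0.891007 + 0.88147·0.857167) = 0.21 → T_AC = 0.127538 ≈ 0.1275 kN.
Then T_BC = 0.88147 × 0.127538 = 0.1124 kN.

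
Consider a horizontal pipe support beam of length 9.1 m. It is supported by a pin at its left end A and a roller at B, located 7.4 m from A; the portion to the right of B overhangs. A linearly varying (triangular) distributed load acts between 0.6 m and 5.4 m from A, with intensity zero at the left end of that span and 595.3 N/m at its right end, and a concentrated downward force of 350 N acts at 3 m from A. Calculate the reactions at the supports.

Resultant of the triangular load: ½ × 595.3 × 4.8 = 1428.72 N, acting at 3.8 m from A (one-third of the span from the peak).
Moments about A: B_y·7.4 − (½·595.3·4.8)·3.8 − 350·3 = 0 → B_y = 6479.136/7.4 = 875.559 ≈ 875.6 N.
ΣF_y = 0: A_y + 875.559 − ½·595.3·4.8 − 350 = 0 → A_y = 903.2 N.
ΣF_x = 0: no horizontal applied forces, so A_x = 0.

A_x = 0, A_y = 903.2 N, B_y = 875.6 N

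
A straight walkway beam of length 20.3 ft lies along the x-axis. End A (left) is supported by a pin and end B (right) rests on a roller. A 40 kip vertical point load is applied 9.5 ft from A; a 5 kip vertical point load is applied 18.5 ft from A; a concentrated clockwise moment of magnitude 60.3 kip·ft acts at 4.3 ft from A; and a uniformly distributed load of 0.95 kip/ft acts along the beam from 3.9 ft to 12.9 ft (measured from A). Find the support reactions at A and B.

A_x = 0, A_y = 23.77 kip, B_y = 29.78 kip

Resultant of the distributed load: 0.95 × 9 = 8.55 kip at 8.4 ft from A.
ΣM about A: B_y·20.3 − 40·9.5 − 5·18.5 − 60.3 − (0.95·9)·8.4 = 0 → B_y = 604.62/20.3 = 29.7842 ≈ 29.78 kip.
ΣF_y = 0: A_y + 29.7842 − 40 − 5 − 0.95·9 = 0 → A_y = 23.77 kip.
ΣF_x = 0: no horizontal applied forces, so A_x = 0.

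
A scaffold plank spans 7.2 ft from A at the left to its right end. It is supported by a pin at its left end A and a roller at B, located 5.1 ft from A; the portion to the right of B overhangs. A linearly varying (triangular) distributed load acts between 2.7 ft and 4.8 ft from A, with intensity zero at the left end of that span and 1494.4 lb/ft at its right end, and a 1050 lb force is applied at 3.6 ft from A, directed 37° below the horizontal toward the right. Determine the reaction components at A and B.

Resultant of the triangular load: ½ × 1494.4 × 2.1 = 1569.12 lb, acting at 4.1 ft from A (one-third of the span from the peak).
Moments about A: B_y·5.1 − (½·1494.4·2.1)·4.1 − 1050·sin37°·3.6 = 0 → B_y = 8708.25/5.1 = 1707.5 ≈ 1708 lb.
ΣF_y = 0: A_y + 1707.5 − ½·1494.4·2.1 − 1050·sin37° = 0 → A_y = 493.5 lb.
ΣF_x = 0: A_x + 1050·cos37° = 0 → A_x = -838.6 lb.

A_x = -838.6 lb, A_y = 493.5 lb, B_y = 1708 lb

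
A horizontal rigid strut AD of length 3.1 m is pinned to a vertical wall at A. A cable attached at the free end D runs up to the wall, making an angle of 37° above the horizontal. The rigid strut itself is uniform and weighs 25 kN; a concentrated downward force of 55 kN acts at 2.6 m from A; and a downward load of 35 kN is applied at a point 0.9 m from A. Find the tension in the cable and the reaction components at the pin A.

ΣM about A: T·sin37°·3.1 − 25·1.55 − 55·2.6 − 35·0.9 = 0 → T = 213.25/(3.1·0.601815) = 114.305 ≈ 114.3 kN.
ΣF_x = 0: A_x − T·cos37° = 0 → A_x = 114.305 × 0.798636 = 91.29 kN.
ΣF_y = 0: A_y + T·sin37° − 25 − 55 − 35 = 0 → A_y = 115 − 114.305 × 0.601815 = 46.21 kN.

T = 114.3 kN, A_x = 91.29 kN, A_y = 46.21 kN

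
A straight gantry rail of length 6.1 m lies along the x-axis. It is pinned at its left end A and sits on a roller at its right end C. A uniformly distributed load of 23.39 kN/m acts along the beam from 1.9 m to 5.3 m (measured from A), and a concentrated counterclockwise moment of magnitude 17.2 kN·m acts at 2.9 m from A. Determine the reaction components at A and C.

Resultant of the distributed load: 23.39 × 3.4 = 79.526 kN at 3.6 m from A.
Moments about A: C_y·6.1 − (23.39·3.4)·3.6 + 17.2 = 0 → C_y = 269.0936/6.1 = 44.1137 ≈ 44.11 kN.
ΣF_y = 0: A_y + 44.1137 − 23.39·3.4 = 0 → A_y = 35.41 kN.
ΣF_x = 0: no horizontal applied forces, so A_x = 0.

A_x = 0, A_y = 35.41 kN, C_y = 44.11 kN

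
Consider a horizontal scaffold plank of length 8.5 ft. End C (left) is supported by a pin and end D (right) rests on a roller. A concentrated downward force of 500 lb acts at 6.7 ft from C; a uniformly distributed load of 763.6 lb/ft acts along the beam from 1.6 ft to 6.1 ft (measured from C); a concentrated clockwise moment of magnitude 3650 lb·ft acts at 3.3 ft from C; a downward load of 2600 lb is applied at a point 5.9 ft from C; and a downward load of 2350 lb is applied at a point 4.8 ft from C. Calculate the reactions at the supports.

Resultant of the distributed load: 763.6 × 4.5 = 3436.2 lb at 3.85 ft from C.
Moments about C: D_y·8.5 − 500·6.7 − (763.6·4.5)·3.85 − 3650 − 2600·5.9 − 2350·4.8 = 0 → D_y = 46849.37/8.5 = 5511.69 ≈ 5512 lb.
ΣF_y = 0: C_y + 5511.69 − 500 − 763.6·4.5 − 2600 − 2350 = 0 → C_y = 3375 lb.
ΣF_x = 0: no horizontal applied forces, so C_x = 0.

C_x = 0, C_y = 3375 lb, D_y = 5512 lb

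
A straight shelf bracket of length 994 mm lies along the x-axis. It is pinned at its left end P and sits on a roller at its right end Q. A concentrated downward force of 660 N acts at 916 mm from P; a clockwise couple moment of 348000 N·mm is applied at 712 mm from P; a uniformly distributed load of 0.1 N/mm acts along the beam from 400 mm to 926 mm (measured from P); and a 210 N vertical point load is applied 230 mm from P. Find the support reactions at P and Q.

Resultant of the distributed load: 0.1 × 526 = 52.6 N at 663 mm from P.
Taking moments about P: Q_y·994 − 660·916 − 348000 − (0.1·526)·663 − 210·230 = 0 → Q_y = 1035733.8/994 = 1041.99 ≈ 1042 N.
ΣF_y = 0: P_y + 1041.99 − 660 − 0.1·526 − 210 = 0 → P_y = -119.4 N.
ΣF_x = 0: no horizontal applied forces, so P_x = 0.

P_x = 0, P_y = -119.4 N, Q_y = 1042 N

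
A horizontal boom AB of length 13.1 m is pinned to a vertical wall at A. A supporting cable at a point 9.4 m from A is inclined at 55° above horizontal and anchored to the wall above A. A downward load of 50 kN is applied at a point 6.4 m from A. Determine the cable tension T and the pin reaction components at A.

T = 41.56 kN, A_x = 23.84 kN, A_y = 15.96 kN

ΣM about A: T·sin55°·9.4 − 50·6.4 = 0 → T = 320/(9.4·0.819152) = 41.5583 ≈ 41.56 kN.
ΣF_x = 0: A_x − T·cos55° = 0 → A_x = 41.5583 × 0.573576 = 23.84 kN.
ΣF_y = 0: A_y + T·sin55° − 50 = 0 → A_y = 50 − 41.5583 × 0.819152 = 15.96 kN.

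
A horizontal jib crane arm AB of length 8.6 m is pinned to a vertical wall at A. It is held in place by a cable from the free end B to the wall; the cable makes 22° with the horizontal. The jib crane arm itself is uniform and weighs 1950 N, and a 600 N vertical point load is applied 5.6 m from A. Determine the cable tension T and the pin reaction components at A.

ΣM about A: T·sin22°·8.6 − 1950·4.3 − 600·5.6 = 0 → T = 11745/(8.6·0.374607) = 3645.68 ≈ 3646 N.
ΣF_x = 0: A_x − T·cos22° = 0 → A_x = 3645.68 × 0.927184 = 3380 N.
ΣF_y = 0: A_y + T·sin22° − 1950 − 600 = 0 → A_y = 2550 − 3645.68 × 0.374607 = 1184 N.

T = 3646 N, A_x = 3380 N, A_y = 1184 N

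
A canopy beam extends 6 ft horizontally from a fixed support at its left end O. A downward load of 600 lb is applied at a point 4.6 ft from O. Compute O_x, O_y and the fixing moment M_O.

O_x = 0, O_y = 600.0 lb, M_O = 2760 lb·ft

ΣF_x = 0: O_x = 0.
ΣF_y = 0: O_y − 600 = 0 → O_y = 600.0 lb.
ΣM about O: M_O − 600·4.6 = 0 → M_O = 2760 lb·ft.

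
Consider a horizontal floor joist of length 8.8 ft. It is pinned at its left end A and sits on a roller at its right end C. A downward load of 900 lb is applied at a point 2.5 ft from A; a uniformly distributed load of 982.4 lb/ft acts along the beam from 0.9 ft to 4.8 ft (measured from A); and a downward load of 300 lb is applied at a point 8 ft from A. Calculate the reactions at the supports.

Resultant of the distributed load: 982.4 × 3.9 = 3831.36 lb at 2.85 ft from A.
Moments about A: C_y·8.8 − 900·2.5 − (982.4·3.9)·2.85 − 300·8 = 0 → C_y = 15569.376/8.8 = 1769.25 ≈ 1769 lb.
ΣF_y = 0: A_y + 1769.25 − 900 − 982.4·3.9 − 300 = 0 → A_y = 3262 lb.
ΣF_x = 0: no horizontal applied forces, so A_x = 0.

A_x = 0, A_y = 3262 lb, C_y = 1769 lb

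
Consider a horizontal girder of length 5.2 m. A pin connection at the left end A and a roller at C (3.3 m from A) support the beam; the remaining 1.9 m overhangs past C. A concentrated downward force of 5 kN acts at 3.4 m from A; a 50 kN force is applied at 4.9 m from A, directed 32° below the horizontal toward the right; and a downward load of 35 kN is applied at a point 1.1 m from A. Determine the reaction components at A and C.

Taking moments about A: C_y·3.3 − 5·3.4 − 50·sin32°·4.9 − 35·1.1 = 0 → C_y = 185.33/3.3 = 56.1606 ≈ 56.16 kN.
ΣF_y = 0: A_y + 56.1606 − 5 − 50·sin32° − 35 = 0 → A_y = 10.34 kN.
ΣF_x = 0: A_x + 50·cos32° = 0 → A_x = -42.40 kN.

A_x = -42.40 kN, A_y = 10.34 kN, C_y = 56.16 kN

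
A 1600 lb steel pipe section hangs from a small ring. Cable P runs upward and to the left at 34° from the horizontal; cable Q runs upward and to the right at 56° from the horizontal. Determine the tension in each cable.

T_P = 894.7 lb, T_Q = 1326 lb

ΣF_x = 0: −T_P·cos34° + T_Q·cos56° = 0 → T_Q = 1.48256·T_P.
ΣF_y = 0: T_P·sin34° + T_Q·sin56° = 1600.
Substitute: T_P·(0.559193 + 1.48256·0.829038) = 1600 → T_P = 894.709 ≈ 894.7 lb.
Then T_Q = 1.48256 × 894.709 = 1326 lb.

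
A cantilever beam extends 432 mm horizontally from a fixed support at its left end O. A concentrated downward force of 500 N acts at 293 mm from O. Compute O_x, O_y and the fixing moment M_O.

ΣF_x = 0: O_x = 0.
ΣF_y = 0: O_y − 500 = 0 → O_y = 500.0 N.
ΣM about O: M_O − 500·293 = 0 → M_O = 146500 N·mm.

O_x = 0, O_y = 500.0 N, M_O = 146500 N·mm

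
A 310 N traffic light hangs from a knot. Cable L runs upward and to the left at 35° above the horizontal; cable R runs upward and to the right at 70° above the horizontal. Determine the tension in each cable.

ΣF_x = 0: −T_L·cos35° + T_R·cos70° = 0 → T_R = 2.39504·T_L.
ΣF_y = 0: T_L·sin35° + T_R·sin70° = 310.
Substitute: T_L·(0.573576 + 2.39504·0.939693) = 310 → T_L = 109.766 ≈ 109.8 N.
Then T_R = 2.39504 × 109.766 = 262.9 N.

T_L = 109.8 N, T_R = 262.9 N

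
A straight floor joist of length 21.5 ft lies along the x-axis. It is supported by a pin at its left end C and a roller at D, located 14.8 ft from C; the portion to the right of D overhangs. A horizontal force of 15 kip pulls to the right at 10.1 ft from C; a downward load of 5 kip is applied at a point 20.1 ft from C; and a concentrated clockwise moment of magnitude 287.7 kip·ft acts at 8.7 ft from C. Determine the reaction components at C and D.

ΣM about C: D_y·14.8 − 5·20.1 − 287.7 = 0 → D_y = 388.2/14.8 = 26.2297 ≈ 26.23 kip.
ΣF_y = 0: C_y + 26.2297 − 5 = 0 → C_y = -21.23 kip.
ΣF_x = 0: C_x + 15 = 0 → C_x = -15.00 kip.

C_x = -15.00 kip, C_y = -21.23 kip, D_y = 26.23 kip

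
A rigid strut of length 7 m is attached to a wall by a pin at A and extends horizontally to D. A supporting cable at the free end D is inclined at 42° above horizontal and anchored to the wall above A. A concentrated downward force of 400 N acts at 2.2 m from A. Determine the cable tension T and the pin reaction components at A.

ΣM about A: T·sin42°·7 − 400·2.2 = 0 → T = 880/(7·0.669131) = 187.877 ≈ 187.9 N.
ΣF_x = 0: A_x − T·cos42° = 0 → A_x = 187.877 × 0.743145 = 139.6 N.
ΣF_y = 0: A_y + T·sin42° − 400 = 0 → A_y = 400 − 187.877 × 0.669131 = 274.3 N.

T = 187.9 N, A_x = 139.6 N, A_y = 274.3 N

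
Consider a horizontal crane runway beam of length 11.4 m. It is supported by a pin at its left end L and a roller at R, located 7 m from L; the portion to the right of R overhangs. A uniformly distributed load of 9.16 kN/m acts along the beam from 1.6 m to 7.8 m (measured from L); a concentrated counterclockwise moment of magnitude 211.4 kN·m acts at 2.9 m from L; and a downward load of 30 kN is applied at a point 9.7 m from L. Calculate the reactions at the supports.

Resultant of the distributed load: 9.16 × 6.2 = 56.792 kN at 4.7 m from L.
ΣM about L: R_y·7 − (9.16·6.2)·4.7 + 211.4 − 30·9.7 = 0 → R_y = 346.5224/7 = 49.5032 ≈ 49.50 kN.
ΣF_y = 0: L_y + 49.5032 − 9.16·6.2 − 30 = 0 → L_y = 37.29 kN.
ΣF_x = 0: no horizontal applied forces, so L_x = 0.

L_x = 0, L_y = 37.29 kN, R_y = 49.50 kN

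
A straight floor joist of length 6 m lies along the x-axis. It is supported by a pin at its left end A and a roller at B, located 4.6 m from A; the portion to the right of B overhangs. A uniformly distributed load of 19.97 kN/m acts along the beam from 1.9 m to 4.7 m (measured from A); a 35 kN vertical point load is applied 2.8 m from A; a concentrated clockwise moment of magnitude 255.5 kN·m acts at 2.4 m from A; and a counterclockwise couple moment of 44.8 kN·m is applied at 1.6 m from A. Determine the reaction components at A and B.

Resultant of the distributed load: 19.97 × 2.8 = 55.916 kN at 3.3 m from A.
Taking moments about A: B_y·4.6 − (19.97·2.8)·3.3 − 35·2.8 − 255.5 + 44.8 = 0 → B_y = 493.2228/4.6 = 107.222 ≈ 107.2 kN.
ΣF_y = 0: A_y + 107.222 − 19.97·2.8 − 35 = 0 → A_y = -16.31 kN.
ΣF_x = 0: no horizontal applied forces, so A_x = 0.

A_x = 0, A_y = -16.31 kN, B_y = 107.2 kN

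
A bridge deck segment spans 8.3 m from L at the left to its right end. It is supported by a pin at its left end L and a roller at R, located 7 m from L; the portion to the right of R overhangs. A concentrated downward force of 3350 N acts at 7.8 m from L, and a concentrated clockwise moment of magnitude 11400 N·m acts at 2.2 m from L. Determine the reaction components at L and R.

L_x = 0, L_y = -2011 N, R_y = 5361 N

Moments about L: R_y·7 − 3350·7.8 − 11400 = 0 → R_y = 37530/7 = 5361.43 ≈ 5361 N.
ΣF_y = 0: L_y + 5361.43 − 3350 = 0 → L_y = -2011 N.
ΣF_x = 0: no horizontal applied forces, so L_x = 0.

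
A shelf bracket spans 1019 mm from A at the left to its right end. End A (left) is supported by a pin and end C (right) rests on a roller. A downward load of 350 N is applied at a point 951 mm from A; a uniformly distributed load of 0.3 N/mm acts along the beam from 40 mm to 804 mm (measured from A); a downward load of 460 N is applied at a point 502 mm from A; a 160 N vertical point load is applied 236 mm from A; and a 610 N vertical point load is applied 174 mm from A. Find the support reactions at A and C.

A_x = 0, A_y = 1020 N, C_y = 789.4 N

Resultant of the distributed load: 0.3 × 764 = 229.2 N at 422 mm from A.
Taking moments about A: C_y·1019 − 350·951 − (0.3·764)·422 − 460·502 − 160·236 − 610·174 = 0 → C_y = 804392.4/1019 = 789.394 ≈ 789.4 N.
ΣF_y = 0: A_y + 789.394 − 350 − 0.3·764 − 460 − 160 − 610 = 0 → A_y = 1020 N.
ΣF_x = 0: no horizontal applied forces, so A_x = 0.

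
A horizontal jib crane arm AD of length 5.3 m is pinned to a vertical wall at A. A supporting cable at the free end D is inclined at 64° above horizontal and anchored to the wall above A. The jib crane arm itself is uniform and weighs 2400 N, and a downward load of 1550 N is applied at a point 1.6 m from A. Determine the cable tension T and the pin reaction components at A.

ΣM about A: T·sin64°·5.3 − 2400·2.65 − 1550·1.6 = 0 → T = 8840/(5.3·0.898794) = 1855.74 ≈ 1856 N.
ΣF_x = 0: A_x − T·cos64° = 0 → A_x = 1855.74 × 0.438371 = 813.5 N.
ΣF_y = 0: A_y + T·sin64° − 2400 − 1550 = 0 → A_y = 3950 − 1855.74 × 0.898794 = 2282 N.

T = 1856 N, A_x = 813.5 N, A_y = 2282 N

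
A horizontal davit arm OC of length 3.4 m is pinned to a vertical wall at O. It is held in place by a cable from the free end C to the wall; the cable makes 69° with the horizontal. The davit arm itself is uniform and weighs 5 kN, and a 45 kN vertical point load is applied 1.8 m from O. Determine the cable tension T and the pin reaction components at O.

T = 28.20 kN, O_x = 10.10 kN, O_y = 23.68 kN

ΣM about O: T·sin69°·3.4 − 5·1.7 − 45·1.8 = 0 → T = 89.5/(3.4·0.93358) = 28.1963 ≈ 28.20 kN.
ΣF_x = 0: O_x − T·cos69° = 0 → O_x = 28.1963 × 0.358368 = 10.10 kN.
ΣF_y = 0: O_y + T·sin69° − 5 − 45 = 0 → O_y = 50 − 28.1963 × 0.93358 = 23.68 kN.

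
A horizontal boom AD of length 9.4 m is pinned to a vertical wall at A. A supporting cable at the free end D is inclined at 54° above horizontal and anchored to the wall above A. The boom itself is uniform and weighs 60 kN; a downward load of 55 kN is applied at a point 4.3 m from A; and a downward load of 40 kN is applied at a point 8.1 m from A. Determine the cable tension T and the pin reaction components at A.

ΣM about A: T·sin54°·9.4 − 60·4.7 − 55·4.3 − 40·8.1 = 0 → T = 842.5/(9.4·0.809017) = 110.786 ≈ 110.8 kN.
ΣF_x = 0: A_x − T·cos54° = 0 → A_x = 110.786 × 0.587785 = 65.12 kN.
ΣF_y = 0: A_y + T·sin54° − 60 − 55 − 40 = 0 → A_y = 155 − 110.786 × 0.809017 = 65.37 kN.

T = 110.8 kN, A_x = 65.12 kN, A_y = 65.37 kN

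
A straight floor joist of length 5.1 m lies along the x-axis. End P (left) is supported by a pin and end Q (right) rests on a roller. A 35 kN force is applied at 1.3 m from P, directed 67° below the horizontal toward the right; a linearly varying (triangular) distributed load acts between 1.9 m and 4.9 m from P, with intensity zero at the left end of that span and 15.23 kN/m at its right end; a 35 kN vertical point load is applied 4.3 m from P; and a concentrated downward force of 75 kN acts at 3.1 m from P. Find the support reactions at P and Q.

Resultant of the triangular load: ½ × 15.23 × 3 = 22.845 kN, acting at 3.9 m from P (one-third of the span from the peak).
ΣM about P: Q_y·5.1 − 35·sin67°·1.3 − (½·15.23·3)·3.9 − 35·4.3 − 75·3.1 = 0 → Q_y = 513.978/5.1 = 100.78 ≈ 100.8 kN.
ΣF_y = 0: P_y + 100.78 − 35·sin67° − ½·15.23·3 − 35 − 75 = 0 → P_y = 64.28 kN.
ΣF_x = 0: P_x + 35·cos67° = 0 → P_x = -13.68 kN.

P_x = -13.68 kN, P_y = 64.28 kN, Q_y = 100.8 kN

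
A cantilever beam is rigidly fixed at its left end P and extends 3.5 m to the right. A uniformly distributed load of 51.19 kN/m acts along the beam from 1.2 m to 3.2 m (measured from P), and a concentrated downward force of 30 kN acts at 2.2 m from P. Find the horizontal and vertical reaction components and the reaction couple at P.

Resultant of the distributed load: 51.19 × 2 = 102.38 kN at 2.2 m from P.
ΣF_x = 0: P_x = 0.
ΣF_y = 0: P_y − 51.19·2 − 30 = 0 → P_y = 132.4 kN.
ΣM about P: M_P − (51.19·2)·2.2 − 30·2.2 = 0 → M_P = 291.2 kN·m.

P_x = 0, P_y = 132.4 kN, M_P = 291.2 kN·m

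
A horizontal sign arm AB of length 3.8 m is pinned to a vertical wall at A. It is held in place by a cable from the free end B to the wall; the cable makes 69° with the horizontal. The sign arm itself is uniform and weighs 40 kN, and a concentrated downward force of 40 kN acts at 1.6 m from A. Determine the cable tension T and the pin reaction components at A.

T = 39.46 kN, A_x = 14.14 kN, A_y = 43.16 kN

ΣM about A: T·sin69°·3.8 − 40·1.9 − 40·1.6 = 0 → T = 140/(3.8·0.93358) = 39.4633 ≈ 39.46 kN.
ΣF_x = 0: A_x − T·cos69° = 0 → A_x = 39.4633 × 0.358368 = 14.14 kN.
ΣF_y = 0: A_y + T·sin69° − 40 − 40 = 0 → A_y = 80 − 39.4633 × 0.93358 = 43.16 kN.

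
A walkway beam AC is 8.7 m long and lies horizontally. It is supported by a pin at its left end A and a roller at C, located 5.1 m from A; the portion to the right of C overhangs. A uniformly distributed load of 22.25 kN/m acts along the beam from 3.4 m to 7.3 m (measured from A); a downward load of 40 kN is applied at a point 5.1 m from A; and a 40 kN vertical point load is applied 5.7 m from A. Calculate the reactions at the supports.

Resultant of the distributed load: 22.25 × 3.9 = 86.775 kN at 5.35 m from A.
Moments about A: C_y·5.1 − (22.25·3.9)·5.35 − 40·5.1 − 40·5.7 = 0 → C_y = 896.24625/5.1 = 175.735 ≈ 175.7 kN.
ΣF_y = 0: A_y + 175.735 − 22.25·3.9 − 40 − 40 = 0 → A_y = -8.960 kN.
ΣF_x = 0: no horizontal applied forces, so A_x = 0.

A_x = 0, A_y = -8.960 kN, C_y = 175.7 kN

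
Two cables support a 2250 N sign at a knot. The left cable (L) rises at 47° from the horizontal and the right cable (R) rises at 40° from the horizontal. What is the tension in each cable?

ΣF_x = 0: −T_L·cos47° + T_R·cos40° = 0 → T_R = 0.890286·T_L.
ΣF_y = 0: T_L·sin47° + T_R·sin40° = 2250.
Substitute: T_L·(0.731354 + 0.890286·0.642788) = 2250 → T_L = 1725.96 ≈ 1726 N.
Then T_R = 0.890286 × 1725.96 = 1537 N.

T_L = 1726 N, T_R = 1537 N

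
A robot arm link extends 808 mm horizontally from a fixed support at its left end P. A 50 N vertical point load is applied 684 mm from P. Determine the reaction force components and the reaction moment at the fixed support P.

ΣF_x = 0: P_x = 0.
ΣF_y = 0: P_y − 50 = 0 → P_y = 50.00 N.
ΣM about P: M_P − 50·684 = 0 → M_P = 34200 N·mm.

P_x = 0, P_y = 50.00 N, M_P = 34200 N·mm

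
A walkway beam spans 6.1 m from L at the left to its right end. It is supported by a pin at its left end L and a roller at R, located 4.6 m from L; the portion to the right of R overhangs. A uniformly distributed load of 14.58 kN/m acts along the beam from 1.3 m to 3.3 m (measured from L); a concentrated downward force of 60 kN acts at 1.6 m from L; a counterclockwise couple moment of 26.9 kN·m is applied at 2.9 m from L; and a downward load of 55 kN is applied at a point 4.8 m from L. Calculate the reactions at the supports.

Resultant of the distributed load: 14.58 × 2 = 29.16 kN at 2.3 m from L.
Taking moments about L: R_y·4.6 − (14.58·2)·2.3 − 60·1.6 + 26.9 − 55·4.8 = 0 → R_y = 400.168/4.6 = 86.993 ≈ 86.99 kN.
ΣF_y = 0: L_y + 86.993 − 14.58·2 − 60 − 55 = 0 → L_y = 57.17 kN.
ΣF_x = 0: no horizontal applied forces, so L_x = 0.

L_x = 0, L_y = 57.17 kN, R_y = 86.99 kN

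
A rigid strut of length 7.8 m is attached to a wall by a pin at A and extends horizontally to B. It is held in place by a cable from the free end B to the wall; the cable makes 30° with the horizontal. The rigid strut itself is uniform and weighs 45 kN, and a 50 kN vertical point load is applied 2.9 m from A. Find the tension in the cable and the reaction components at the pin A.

ΣM about A: T·sin30°·7.8 − 45·3.9 − 50·2.9 = 0 → T = 320.5/(7.8·0.5) = 82.1795 ≈ 82.18 kN.
ΣF_x = 0: A_x − T·cos30° = 0 → A_x = 82.1795 × 0.866025 = 71.17 kN.
ΣF_y = 0: A_y + T·sin30° − 45 − 50 = 0 → A_y = 95 − 82.1795 × 0.5 = 53.91 kN.

T = 82.18 kN, A_x = 71.17 kN, A_y = 53.91 kN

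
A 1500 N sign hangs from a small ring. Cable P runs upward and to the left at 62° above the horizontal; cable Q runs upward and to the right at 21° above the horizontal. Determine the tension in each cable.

T_P = 1411 N, T_Q = 709.5 N

ΣF_x = 0: −T_P·cos62° + T_Q·cos21° = 0 → T_Q = 0.502872·T_P.
ΣF_y = 0: T_P·sin62° + T_Q·sin21° = 1500.
Substitute: T_P·(0.882948 + 0.502872·0.358368) = 1500 → T_P = 1410.89 ≈ 1411 N.
Then T_Q = 0.502872 × 1410.89 = 709.5 N.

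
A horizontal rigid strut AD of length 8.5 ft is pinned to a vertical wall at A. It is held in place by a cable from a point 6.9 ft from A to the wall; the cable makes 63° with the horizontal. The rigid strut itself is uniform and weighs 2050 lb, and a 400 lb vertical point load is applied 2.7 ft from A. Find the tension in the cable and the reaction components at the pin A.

T = 1593 lb, A_x = 723.1 lb, A_y = 1031 lb

ΣM about A: T·sin63°·6.9 − 2050·4.25 − 400·2.7 = 0 → T = 9792.5/(6.9·0.891007) = 1592.81 ≈ 1593 lb.
ΣF_x = 0: A_x − T·cos63° = 0 → A_x = 1592.81 × 0.45399 = 723.1 lb.
ΣF_y = 0: A_y + T·sin63° − 2050 − 400 = 0 → A_y = 2450 − 1592.81 × 0.891007 = 1031 lb.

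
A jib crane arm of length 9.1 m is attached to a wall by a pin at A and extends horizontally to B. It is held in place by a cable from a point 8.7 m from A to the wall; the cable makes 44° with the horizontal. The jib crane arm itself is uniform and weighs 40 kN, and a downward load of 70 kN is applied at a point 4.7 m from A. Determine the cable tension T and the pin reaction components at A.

T = 84.55 kN, A_x = 60.82 kN, A_y = 51.26 kN

ΣM about A: T·sin44°·8.7 − 40·4.55 − 70·4.7 = 0 → T = 511/(8.7·0.694658) = 84.5533 ≈ 84.55 kN.
ΣF_x = 0: A_x − T·cos44° = 0 → A_x = 84.5533 × 0.71934 = 60.82 kN.
ΣF_y = 0: A_y + T·sin44° − 40 − 70 = 0 → A_y = 110 − 84.5533 × 0.694658 = 51.26 kN.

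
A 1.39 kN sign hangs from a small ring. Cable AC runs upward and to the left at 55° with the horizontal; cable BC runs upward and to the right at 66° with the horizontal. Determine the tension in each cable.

T_AC = 0.6596 kN, T_BC = 0.9301 kN

ΣF_x = 0: −T_AC·cos55° + T_BC·cos66° = 0 → T_BC = 1.41019·T_AC.
ΣF_y = 0: T_AC·sin55° + T_BC·sin66° = 1.39.
Substitute: T_AC·(0.819152 + 1.41019·0.913545) = 1.39 → T_AC = 0.659573 ≈ 0.6596 kN.
Then T_BC = 1.41019 × 0.659573 = 0.9301 kN.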